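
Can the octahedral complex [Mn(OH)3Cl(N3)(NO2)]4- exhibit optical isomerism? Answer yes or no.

yes

In an octahedral complex each vertex has one trans partner and four cis neighbours.
Systematic placement gives 4 geometric isomers: OH mer (3 arrangements); OH fac (chiral).
One of these lacks any improper symmetry element and so occurs as an enantiomeric pair, giving 4 + 1 = 5 stereoisomers in total.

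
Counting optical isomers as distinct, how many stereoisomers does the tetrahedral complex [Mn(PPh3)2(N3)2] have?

1

All four vertices of a tetrahedron are equivalent and mutually adjacent, so cis/trans isomerism cannot arise.
Only one geometric arrangement is possible.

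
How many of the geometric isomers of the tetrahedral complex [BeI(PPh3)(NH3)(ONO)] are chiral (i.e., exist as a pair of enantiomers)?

All four vertices of a tetrahedron are equivalent and mutually adjacent, so cis/trans isomerism cannot arise.
Only one geometric arrangement is possible; it has no improper symmetry element, so it exists as a pair of enantiomers (2 stereoisomers).

1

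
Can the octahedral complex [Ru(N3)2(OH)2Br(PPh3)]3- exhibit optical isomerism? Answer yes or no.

yes

The distinct arrangements are (6 in all): N3 cis, OH cis (3 arrangements, 2 chiral); N3 cis, OH trans; N3 trans, OH cis; N3 trans, OH trans.
Of these, 2 lack any improper symmetry element and so occur as enantiomeric pairs, giving 6 + 2 = 8 stereoisomers in total.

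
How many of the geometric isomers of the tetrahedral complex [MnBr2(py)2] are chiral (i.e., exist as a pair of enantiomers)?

Only one geometric arrangement is possible.

0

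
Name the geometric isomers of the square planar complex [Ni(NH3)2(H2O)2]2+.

cis and trans

The distinct arrangements are (2 in all): NH3 cis; NH3 trans.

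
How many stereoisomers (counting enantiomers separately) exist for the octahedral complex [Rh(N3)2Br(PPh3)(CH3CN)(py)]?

15

An octahedron has six vertices in three trans pairs; every non-trans pair is cis.
Systematic enumeration (placing each ligand type in turn and discarding arrangements equivalent by rotation or reflection) gives 9 geometric isomers.
Of these, 6 lack any improper symmetry element and so occur as enantiomeric pairs, giving 9 + 6 = 15 stereoisomers in total.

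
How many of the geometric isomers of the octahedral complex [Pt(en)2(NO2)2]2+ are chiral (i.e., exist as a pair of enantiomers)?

An octahedron has six vertices in three trans pairs; every non-trans pair is cis.
Each en is bidentate and must span two cis positions.
Working through the distinct placements yields 2 geometric isomers: NO2 trans; NO2 cis (chiral).
One of these lacks any improper symmetry element and so occurs as an enantiomeric pair, giving 2 + 1 = 3 stereoisomers in total.

1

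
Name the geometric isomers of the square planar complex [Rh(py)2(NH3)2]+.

cis and trans

A square has two trans pairs of vertices; adjacent vertices are cis.
The distinct arrangements are (2 in all): py cis; py trans.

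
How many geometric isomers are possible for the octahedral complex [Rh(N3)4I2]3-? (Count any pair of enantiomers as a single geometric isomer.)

The six octahedral sites form three mutually perpendicular trans pairs.
Working through the distinct placements yields 2 geometric isomers: I trans; I cis.

2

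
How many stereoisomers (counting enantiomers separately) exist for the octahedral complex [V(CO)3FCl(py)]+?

In an octahedral complex each vertex has one trans partner and four cis neighbours.
The distinct arrangements are (4 in all): CO mer (3 arrangements); CO fac (chiral).
One of these lacks any improper symmetry element and so occurs as an enantiomeric pair, giving 4 + 1 = 5 stereoisomers in total.

5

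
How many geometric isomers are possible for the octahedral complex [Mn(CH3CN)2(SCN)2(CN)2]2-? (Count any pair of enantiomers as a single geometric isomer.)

In an octahedral complex each vertex has one trans partner and four cis neighbours.
Systematic placement gives 5 geometric isomers: CH3CN trans, SCN trans, CN trans; CH3CN trans, SCN cis, CN cis; CH3CN cis, SCN trans, CN cis; CH3CN cis, SCN cis, CN cis (chiral); CH3CN cis, SCN cis, CN trans.

5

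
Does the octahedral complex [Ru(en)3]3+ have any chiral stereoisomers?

yes

The six octahedral sites form three mutually perpendicular trans pairs.
Each en is bidentate and must span two cis positions.
Only one geometric arrangement is possible; it has no improper symmetry element, so it exists as a pair of enantiomers (2 stereoisomers).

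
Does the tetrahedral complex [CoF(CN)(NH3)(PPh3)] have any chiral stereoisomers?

Only one geometric arrangement is possible; it has no improper symmetry element, so it exists as a pair of enantiomers (2 stereoisomers).

yes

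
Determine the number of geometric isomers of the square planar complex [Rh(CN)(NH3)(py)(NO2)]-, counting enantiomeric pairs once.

3

In a square planar complex each vertex has one trans partner and two cis neighbours.
There are 3 geometric isomers: (CN/NO2 trans, NH3/py trans); (CN/py trans, NH3/NO2 trans); (CN/NH3 trans, NO2/py trans).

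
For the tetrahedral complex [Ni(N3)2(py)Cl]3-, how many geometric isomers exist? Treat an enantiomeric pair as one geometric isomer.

1

All four vertices of a tetrahedron are equivalent and mutually adjacent, so cis/trans isomerism cannot arise.
Only one geometric arrangement is possible.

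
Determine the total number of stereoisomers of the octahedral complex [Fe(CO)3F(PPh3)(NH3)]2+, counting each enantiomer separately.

In an octahedral complex each vertex has one trans partner and four cis neighbours.
Systematic placement gives 4 geometric isomers: CO mer (3 arrangements); CO fac (chiral).
One of these lacks any improper symmetry element and so occurs as an enantiomeric pair, giving 4 + 1 = 5 stereoisomers in total.

5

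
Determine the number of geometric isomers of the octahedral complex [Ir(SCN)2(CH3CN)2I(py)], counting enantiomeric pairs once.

6

The six octahedral sites form three mutually perpendicular trans pairs.
The distinct arrangements are (6 in all): SCN cis, CH3CN trans; SCN trans, CH3CN trans; SCN cis, CH3CN cis (3 arrangements, 2 chiral); SCN trans, CH3CN cis.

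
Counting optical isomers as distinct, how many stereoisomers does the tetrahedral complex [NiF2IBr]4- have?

In a tetrahedral complex all four positions are equivalent and every pair of ligands is adjacent — there is no cis/trans distinction.
Only one geometric arrangement is possible.

1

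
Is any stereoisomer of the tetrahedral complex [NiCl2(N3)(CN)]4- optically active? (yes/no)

In a tetrahedral complex all four positions are equivalent and every pair of ligands is adjacent — there is no cis/trans distinction.
Only one geometric arrangement is possible.

no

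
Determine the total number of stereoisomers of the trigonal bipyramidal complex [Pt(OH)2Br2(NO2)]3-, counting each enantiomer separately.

6

In a trigonal bipyramid the two axial positions differ from the three equatorial ones.
Systematic enumeration (placing each ligand type in turn and discarding arrangements equivalent by rotation or reflection) gives 5 geometric isomers.
One of these lacks any improper symmetry element and so occurs as an enantiomeric pair, giving 5 + 1 = 6 stereoisomers in total.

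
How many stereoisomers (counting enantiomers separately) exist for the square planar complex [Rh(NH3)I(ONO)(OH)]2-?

In a square planar complex each vertex has one trans partner and two cis neighbours.
Working through the distinct placements yields 3 geometric isomers: (I/OH trans, NH3/ONO trans); (I/ONO trans, NH3/OH trans); (I/NH3 trans, OH/ONO trans).
Each arrangement has an internal mirror plane or centre of symmetry, so none is chiral.

3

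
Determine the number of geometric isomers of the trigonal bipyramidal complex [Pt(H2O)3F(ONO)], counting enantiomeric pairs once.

4

A trigonal bipyramid has two axial and three equatorial sites, which are chemically inequivalent.
There are 4 geometric isomers: F axial, ONO equatorial; F axial, ONO axial; F equatorial, ONO equatorial; F equatorial, ONO axial.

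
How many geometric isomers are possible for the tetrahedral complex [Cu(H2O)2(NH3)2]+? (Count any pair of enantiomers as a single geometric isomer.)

Only one geometric arrangement is possible.

1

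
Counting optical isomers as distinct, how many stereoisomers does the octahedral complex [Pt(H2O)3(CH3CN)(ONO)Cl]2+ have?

5

The six octahedral sites form three mutually perpendicular trans pairs.
Working through the distinct placements yields 4 geometric isomers: H2O mer (3 arrangements); H2O fac (chiral).
One of these lacks any improper symmetry element and so occurs as an enantiomeric pair, giving 4 + 1 = 5 stereoisomers in total.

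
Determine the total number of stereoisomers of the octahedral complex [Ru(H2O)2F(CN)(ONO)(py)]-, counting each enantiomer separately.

15

In an octahedral complex each vertex has one trans partner and four cis neighbours.
Exhaustive case analysis gives 9 geometric isomers.
Of these, 6 lack any improper symmetry element and so occur as enantiomeric pairs, giving 9 + 6 = 15 stereoisomers in total.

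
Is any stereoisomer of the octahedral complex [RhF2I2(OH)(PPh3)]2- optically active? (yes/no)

yes

An octahedron has six vertices in three trans pairs; every non-trans pair is cis.
There are 6 geometric isomers: F trans, I trans; F trans, I cis; F cis, I cis (3 arrangements, 2 chiral); F cis, I trans.
Of these, 2 lack any improper symmetry element and so occur as enantiomeric pairs, giving 6 + 2 = 8 stereoisomers in total.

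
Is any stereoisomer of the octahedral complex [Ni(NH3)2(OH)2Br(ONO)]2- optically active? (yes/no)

yes

In an octahedral complex each vertex has one trans partner and four cis neighbours.
Systematic placement gives 6 geometric isomers: NH3 cis, OH cis (3 arrangements, 2 chiral); NH3 cis, OH trans; NH3 trans, OH cis; NH3 trans, OH trans.
Of these, 2 lack any improper symmetry element and so occur as enantiomeric pairs, giving 6 + 2 = 8 stereoisomers in total.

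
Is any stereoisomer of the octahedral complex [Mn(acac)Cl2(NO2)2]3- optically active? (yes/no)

yes

An octahedron has six vertices in three trans pairs; every non-trans pair is cis.
Each acac is bidentate and must span two cis positions.
The distinct arrangements are (3 in all): Cl trans, NO2 cis; Cl cis, NO2 cis (chiral); Cl cis, NO2 trans.
One of these lacks any improper symmetry element and so occurs as an enantiomeric pair, giving 3 + 1 = 4 stereoisomers in total.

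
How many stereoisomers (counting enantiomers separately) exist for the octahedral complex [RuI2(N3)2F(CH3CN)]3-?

8

In an octahedral complex each vertex has one trans partner and four cis neighbours.
Working through the distinct placements yields 6 geometric isomers: I trans, N3 trans; I cis, N3 cis (3 arrangements, 2 chiral); I cis, N3 trans; I trans, N3 cis.
Of these, 2 lack any improper symmetry element and so occur as enantiomeric pairs, giving 6 + 2 = 8 stereoisomers in total.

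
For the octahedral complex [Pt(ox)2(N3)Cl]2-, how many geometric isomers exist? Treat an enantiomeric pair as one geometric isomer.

Each ox is bidentate and must span two cis positions.
There are 2 geometric isomers: N3 and Cl mutually trans; N3 and Cl mutually cis (chiral).

2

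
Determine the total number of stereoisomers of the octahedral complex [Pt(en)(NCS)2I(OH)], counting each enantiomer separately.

In an octahedral complex each vertex has one trans partner and four cis neighbours.
Each en is bidentate and must span two cis positions.
Systematic placement gives 4 geometric isomers: NCS cis (3 arrangements, 2 chiral); NCS trans.
Of these, 2 lack any improper symmetry element and so occur as enantiomeric pairs, giving 4 + 2 = 6 stereoisomers in total.

6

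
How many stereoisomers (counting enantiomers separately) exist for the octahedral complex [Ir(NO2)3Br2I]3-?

3

In an octahedral complex each vertex has one trans partner and four cis neighbours.
Systematic placement gives 3 geometric isomers: NO2 mer, Br trans; NO2 mer, Br cis; NO2 fac, Br cis.
Each arrangement has an internal mirror plane or centre of symmetry, so none is chiral.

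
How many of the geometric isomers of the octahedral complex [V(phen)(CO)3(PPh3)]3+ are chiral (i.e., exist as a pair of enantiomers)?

0

An octahedron has six vertices in three trans pairs; every non-trans pair is cis.
Each phen is bidentate and must span two cis positions.
The distinct arrangements are (2 in all): CO mer; CO fac.
Each arrangement has an internal mirror plane or centre of symmetry, so none is chiral.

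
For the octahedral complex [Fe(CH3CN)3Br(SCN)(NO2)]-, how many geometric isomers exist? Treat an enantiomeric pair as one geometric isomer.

The six octahedral sites form three mutually perpendicular trans pairs.
There are 4 geometric isomers: CH3CN mer (3 arrangements); CH3CN fac (chiral).

4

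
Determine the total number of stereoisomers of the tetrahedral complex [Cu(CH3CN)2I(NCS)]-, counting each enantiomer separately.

1

In a tetrahedral complex all four positions are equivalent and every pair of ligands is adjacent — there is no cis/trans distinction.
Only one geometric arrangement is possible.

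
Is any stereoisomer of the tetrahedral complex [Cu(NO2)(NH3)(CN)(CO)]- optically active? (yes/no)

yes

In a tetrahedral complex all four positions are equivalent and every pair of ligands is adjacent — there is no cis/trans distinction.
Only one geometric arrangement is possible; it has no improper symmetry element, so it exists as a pair of enantiomers (2 stereoisomers).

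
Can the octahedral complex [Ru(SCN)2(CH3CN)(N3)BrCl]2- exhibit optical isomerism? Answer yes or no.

yes

In an octahedral complex each vertex has one trans partner and four cis neighbours.
Systematic enumeration (placing each ligand type in turn and discarding arrangements equivalent by rotation or reflection) gives 9 geometric isomers.
Of these, 6 lack any improper symmetry element and so occur as enantiomeric pairs, giving 9 + 6 = 15 stereoisomers in total.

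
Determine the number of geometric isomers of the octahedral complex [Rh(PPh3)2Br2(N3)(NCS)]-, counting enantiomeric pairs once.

Working through the distinct placements yields 6 geometric isomers: PPh3 trans, Br trans; PPh3 cis, Br trans; PPh3 trans, Br cis; PPh3 cis, Br cis (3 arrangements, 2 chiral).

6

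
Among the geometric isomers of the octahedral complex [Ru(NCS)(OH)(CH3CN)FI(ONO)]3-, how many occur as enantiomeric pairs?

15

The six octahedral sites form three mutually perpendicular trans pairs.
Systematic enumeration (placing each ligand type in turn and discarding arrangements equivalent by rotation or reflection) gives 15 geometric isomers.
Of these, 15 lack any improper symmetry element and so occur as enantiomeric pairs, giving 15 + 15 = 30 stereoisomers in total.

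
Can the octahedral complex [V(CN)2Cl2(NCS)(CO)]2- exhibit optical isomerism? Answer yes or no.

yes

An octahedron has six vertices in three trans pairs; every non-trans pair is cis.
There are 6 geometric isomers: CN trans, Cl cis; CN trans, Cl trans; CN cis, Cl cis (3 arrangements, 2 chiral); CN cis, Cl trans.
Of these, 2 lack any improper symmetry element and so occur as enantiomeric pairs, giving 6 + 2 = 8 stereoisomers in total.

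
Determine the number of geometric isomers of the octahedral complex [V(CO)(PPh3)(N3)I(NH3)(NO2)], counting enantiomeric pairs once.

15

An octahedron has six vertices in three trans pairs; every non-trans pair is cis.
Systematic enumeration (placing each ligand type in turn and discarding arrangements equivalent by rotation or reflection) gives 15 geometric isomers.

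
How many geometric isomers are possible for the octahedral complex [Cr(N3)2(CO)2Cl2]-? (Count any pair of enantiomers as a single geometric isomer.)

5

The six octahedral sites form three mutually perpendicular trans pairs.
The distinct arrangements are (5 in all): N3 trans, CO trans, Cl trans; N3 cis, CO trans, Cl cis; N3 trans, CO cis, Cl cis; N3 cis, CO cis, Cl cis (chiral); N3 cis, CO cis, Cl trans.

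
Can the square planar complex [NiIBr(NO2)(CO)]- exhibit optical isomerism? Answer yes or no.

no

There are 3 geometric isomers: (Br/I trans, CO/NO2 trans); (Br/NO2 trans, CO/I trans); (Br/CO trans, I/NO2 trans).
Each arrangement has an internal mirror plane or centre of symmetry, so none is chiral.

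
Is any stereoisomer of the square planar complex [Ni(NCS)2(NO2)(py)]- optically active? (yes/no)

no

A square has two trans pairs of vertices; adjacent vertices are cis.
Systematic placement gives 2 geometric isomers: NCS cis; NCS trans.
Each arrangement has an internal mirror plane or centre of symmetry, so none is chiral.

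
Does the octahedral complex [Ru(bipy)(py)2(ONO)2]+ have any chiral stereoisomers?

yes

Each bipy is bidentate and must span two cis positions.
Systematic placement gives 3 geometric isomers: py cis, ONO trans; py trans, ONO cis; py cis, ONO cis (chiral).
One of these lacks any improper symmetry element and so occurs as an enantiomeric pair, giving 3 + 1 = 4 stereoisomers in total.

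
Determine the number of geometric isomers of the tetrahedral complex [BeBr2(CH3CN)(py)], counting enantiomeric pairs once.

1

In a tetrahedral complex all four positions are equivalent and every pair of ligands is adjacent — there is no cis/trans distinction.
Only one geometric arrangement is possible.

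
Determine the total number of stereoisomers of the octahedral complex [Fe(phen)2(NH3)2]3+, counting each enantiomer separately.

3

In an octahedral complex each vertex has one trans partner and four cis neighbours.
Each phen is bidentate and must span two cis positions.
Working through the distinct placements yields 2 geometric isomers: NH3 trans; NH3 cis (chiral).
One of these lacks any improper symmetry element and so occurs as an enantiomeric pair, giving 2 + 1 = 3 stereoisomers in total.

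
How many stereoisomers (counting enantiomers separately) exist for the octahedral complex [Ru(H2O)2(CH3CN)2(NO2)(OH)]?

8

An octahedron has six vertices in three trans pairs; every non-trans pair is cis.
The distinct arrangements are (6 in all): H2O trans, CH3CN trans; H2O cis, CH3CN trans; H2O cis, CH3CN cis (3 arrangements, 2 chiral); H2O trans, CH3CN cis.
Of these, 2 lack any improper symmetry element and so occur as enantiomeric pairs, giving 6 + 2 = 8 stereoisomers in total.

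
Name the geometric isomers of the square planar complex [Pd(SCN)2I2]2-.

In a square planar complex each vertex has one trans partner and two cis neighbours.
Systematic placement gives 2 geometric isomers: SCN cis; SCN trans.

cis and trans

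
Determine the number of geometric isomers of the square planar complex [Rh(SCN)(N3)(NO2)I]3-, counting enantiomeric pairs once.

3

In a square planar complex each vertex has one trans partner and two cis neighbours.
Systematic placement gives 3 geometric isomers: (I/NO2 trans, N3/SCN trans); (I/SCN trans, N3/NO2 trans); (I/N3 trans, NO2/SCN trans).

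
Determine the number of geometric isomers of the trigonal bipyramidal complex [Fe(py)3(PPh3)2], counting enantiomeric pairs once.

3

In a trigonal bipyramid the two axial positions differ from the three equatorial ones.
There are 3 geometric isomers: PPh3 both axial; PPh3 one axial, one equatorial; PPh3 both equatorial.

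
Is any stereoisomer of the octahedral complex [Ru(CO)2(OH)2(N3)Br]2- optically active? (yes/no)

yes

In an octahedral complex each vertex has one trans partner and four cis neighbours.
Systematic placement gives 6 geometric isomers: CO cis, OH trans; CO cis, OH cis (3 arrangements, 2 chiral); CO trans, OH trans; CO trans, OH cis.
Of these, 2 lack any improper symmetry element and so occur as enantiomeric pairs, giving 6 + 2 = 8 stereoisomers in total.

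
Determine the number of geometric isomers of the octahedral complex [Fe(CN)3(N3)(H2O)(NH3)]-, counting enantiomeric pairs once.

4

An octahedron has six vertices in three trans pairs; every non-trans pair is cis.
Systematic placement gives 4 geometric isomers: CN mer (3 arrangements); CN fac (chiral).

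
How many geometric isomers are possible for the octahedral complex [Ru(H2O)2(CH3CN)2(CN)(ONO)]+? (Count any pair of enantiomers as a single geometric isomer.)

Working through the distinct placements yields 6 geometric isomers: H2O cis, CH3CN trans; H2O trans, CH3CN trans; H2O cis, CH3CN cis (3 arrangements, 2 chiral); H2O trans, CH3CN cis.

6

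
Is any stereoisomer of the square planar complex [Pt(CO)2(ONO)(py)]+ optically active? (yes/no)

no

In a square planar complex each vertex has one trans partner and two cis neighbours.
Systematic placement gives 2 geometric isomers: CO cis; CO trans.
Each arrangement has an internal mirror plane or centre of symmetry, so none is chiral.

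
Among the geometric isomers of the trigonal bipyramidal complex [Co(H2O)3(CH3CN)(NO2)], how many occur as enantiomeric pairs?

0

In a trigonal bipyramid the two axial positions differ from the three equatorial ones.
Systematic placement gives 4 geometric isomers: CH3CN axial, NO2 equatorial; CH3CN axial, NO2 axial; CH3CN equatorial, NO2 equatorial; CH3CN equatorial, NO2 axial.
Each arrangement has an internal mirror plane or centre of symmetry, so none is chiral.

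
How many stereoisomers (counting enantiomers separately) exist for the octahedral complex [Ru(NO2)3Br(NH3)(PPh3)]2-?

5

Systematic placement gives 4 geometric isomers: NO2 mer (3 arrangements); NO2 fac (chiral).
One of these lacks any improper symmetry element and so occurs as an enantiomeric pair, giving 4 + 1 = 5 stereoisomers in total.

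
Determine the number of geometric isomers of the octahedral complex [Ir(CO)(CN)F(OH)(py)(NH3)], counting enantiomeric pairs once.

An octahedron has six vertices in three trans pairs; every non-trans pair is cis.
Placing the ligands in turn and identifying arrangements related by rotation or reflection leaves 15 distinct geometric isomers.

15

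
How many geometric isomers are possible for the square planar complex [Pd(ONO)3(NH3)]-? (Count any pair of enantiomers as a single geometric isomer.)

1

In a square planar complex each vertex has one trans partner and two cis neighbours.
Only one geometric arrangement is possible.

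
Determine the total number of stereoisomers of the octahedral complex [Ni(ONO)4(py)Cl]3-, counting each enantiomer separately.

In an octahedral complex each vertex has one trans partner and four cis neighbours.
There are 2 geometric isomers: py and Cl mutually cis; py and Cl mutually trans.
Each arrangement has an internal mirror plane or centre of symmetry, so none is chiral.

2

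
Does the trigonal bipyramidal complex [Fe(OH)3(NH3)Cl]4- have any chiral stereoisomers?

no

A trigonal bipyramid has two axial and three equatorial sites, which are chemically inequivalent.
The distinct arrangements are (4 in all): NH3 axial, Cl axial; NH3 equatorial, Cl axial; NH3 axial, Cl equatorial; NH3 equatorial, Cl equatorial.
Each arrangement has an internal mirror plane or centre of symmetry, so none is chiral.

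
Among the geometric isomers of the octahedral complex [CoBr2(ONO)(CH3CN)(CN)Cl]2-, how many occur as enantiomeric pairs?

6

An octahedron has six vertices in three trans pairs; every non-trans pair is cis.
Exhaustive case analysis gives 9 geometric isomers.
Of these, 6 lack any improper symmetry element and so occur as enantiomeric pairs, giving 9 + 6 = 15 stereoisomers in total.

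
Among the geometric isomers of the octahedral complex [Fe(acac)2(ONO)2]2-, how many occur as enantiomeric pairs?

An octahedron has six vertices in three trans pairs; every non-trans pair is cis.
Each acac is bidentate and must span two cis positions.
The distinct arrangements are (2 in all): ONO trans; ONO cis (chiral).
One of these lacks any improper symmetry element and so occurs as an enantiomeric pair, giving 2 + 1 = 3 stereoisomers in total.

1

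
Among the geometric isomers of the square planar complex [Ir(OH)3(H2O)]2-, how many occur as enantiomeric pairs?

In a square planar complex each vertex has one trans partner and two cis neighbours.
Only one geometric arrangement is possible.

0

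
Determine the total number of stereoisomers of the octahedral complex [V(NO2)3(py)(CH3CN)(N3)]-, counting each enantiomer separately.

5

The six octahedral sites form three mutually perpendicular trans pairs.
Working through the distinct placements yields 4 geometric isomers: NO2 mer (3 arrangements); NO2 fac (chiral).
One of these lacks any improper symmetry element and so occurs as an enantiomeric pair, giving 4 + 1 = 5 stereoisomers in total.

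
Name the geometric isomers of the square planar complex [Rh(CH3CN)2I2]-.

cis and trans

In a square planar complex each vertex has one trans partner and two cis neighbours.
The distinct arrangements are (2 in all): CH3CN cis; CH3CN trans.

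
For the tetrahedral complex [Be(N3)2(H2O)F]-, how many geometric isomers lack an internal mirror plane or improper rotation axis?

In a tetrahedral complex all four positions are equivalent and every pair of ligands is adjacent — there is no cis/trans distinction.
Only one geometric arrangement is possible.

0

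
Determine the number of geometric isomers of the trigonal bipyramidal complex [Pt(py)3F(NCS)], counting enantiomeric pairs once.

A trigonal bipyramid has two axial and three equatorial sites, which are chemically inequivalent.
The distinct arrangements are (4 in all): F axial, NCS axial; F axial, NCS equatorial; F equatorial, NCS axial; F equatorial, NCS equatorial.

4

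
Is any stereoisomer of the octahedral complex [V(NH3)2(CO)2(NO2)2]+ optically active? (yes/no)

Working through the distinct placements yields 5 geometric isomers: NH3 trans, CO trans, NO2 trans; NH3 cis, CO trans, NO2 cis; NH3 cis, CO cis, NO2 trans; NH3 cis, CO cis, NO2 cis (chiral); NH3 trans, CO cis, NO2 cis.
One of these lacks any improper symmetry element and so occurs as an enantiomeric pair, giving 5 + 1 = 6 stereoisomers in total.

yes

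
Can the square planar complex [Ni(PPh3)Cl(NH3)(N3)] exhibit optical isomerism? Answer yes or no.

no

Systematic placement gives 3 geometric isomers: (Cl/NH3 trans, N3/PPh3 trans); (Cl/PPh3 trans, N3/NH3 trans); (Cl/N3 trans, NH3/PPh3 trans).
Each arrangement has an internal mirror plane or centre of symmetry, so none is chiral.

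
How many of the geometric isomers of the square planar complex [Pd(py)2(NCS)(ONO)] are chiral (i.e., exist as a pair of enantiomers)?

0

A square has two trans pairs of vertices; adjacent vertices are cis.
There are 2 geometric isomers: py cis; py trans.
Each arrangement has an internal mirror plane or centre of symmetry, so none is chiral.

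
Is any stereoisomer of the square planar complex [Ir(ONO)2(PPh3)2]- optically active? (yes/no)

In a square planar complex each vertex has one trans partner and two cis neighbours.
There are 2 geometric isomers: ONO cis; ONO trans.
Each arrangement has an internal mirror plane or centre of symmetry, so none is chiral.

no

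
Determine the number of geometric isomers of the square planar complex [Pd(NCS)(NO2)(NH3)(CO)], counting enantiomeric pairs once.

3

In a square planar complex each vertex has one trans partner and two cis neighbours.
The distinct arrangements are (3 in all): (CO/NH3 trans, NCS/NO2 trans); (CO/NO2 trans, NCS/NH3 trans); (CO/NCS trans, NH3/NO2 trans).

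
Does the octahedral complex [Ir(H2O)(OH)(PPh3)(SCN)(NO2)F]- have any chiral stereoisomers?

Placing the ligands in turn and identifying arrangements related by rotation or reflection leaves 15 distinct geometric isomers.
Of these, 15 lack any improper symmetry element and so occur as enantiomeric pairs, giving 15 + 15 = 30 stereoisomers in total.

yes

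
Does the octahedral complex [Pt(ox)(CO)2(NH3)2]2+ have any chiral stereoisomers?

yes

Each ox is bidentate and must span two cis positions.
Systematic placement gives 3 geometric isomers: CO trans, NH3 cis; CO cis, NH3 cis (chiral); CO cis, NH3 trans.
One of these lacks any improper symmetry element and so occurs as an enantiomeric pair, giving 3 + 1 = 4 stereoisomers in total.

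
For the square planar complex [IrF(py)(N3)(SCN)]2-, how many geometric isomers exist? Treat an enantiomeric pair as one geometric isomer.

3

A square has two trans pairs of vertices; adjacent vertices are cis.
The distinct arrangements are (3 in all): (F/SCN trans, N3/py trans); (F/py trans, N3/SCN trans); (F/N3 trans, SCN/py trans).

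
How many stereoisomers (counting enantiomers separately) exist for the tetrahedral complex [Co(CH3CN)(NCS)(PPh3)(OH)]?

2

In a tetrahedral complex all four positions are equivalent and every pair of ligands is adjacent — there is no cis/trans distinction.
Only one geometric arrangement is possible; it has no improper symmetry element, so it exists as a pair of enantiomers (2 stereoisomers).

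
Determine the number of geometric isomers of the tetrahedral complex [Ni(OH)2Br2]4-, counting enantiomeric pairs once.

1

In a tetrahedral complex all four positions are equivalent and every pair of ligands is adjacent — there is no cis/trans distinction.
Only one geometric arrangement is possible.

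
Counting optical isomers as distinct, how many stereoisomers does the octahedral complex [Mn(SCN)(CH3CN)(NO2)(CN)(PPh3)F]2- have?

The six octahedral sites form three mutually perpendicular trans pairs.
Exhaustive case analysis gives 15 geometric isomers.
Of these, 15 lack any improper symmetry element and so occur as enantiomeric pairs, giving 15 + 15 = 30 stereoisomers in total.

30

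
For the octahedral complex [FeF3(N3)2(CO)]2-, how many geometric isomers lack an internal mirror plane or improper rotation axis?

0

The distinct arrangements are (3 in all): F mer, N3 trans; F fac, N3 cis; F mer, N3 cis.
Each arrangement has an internal mirror plane or centre of symmetry, so none is chiral.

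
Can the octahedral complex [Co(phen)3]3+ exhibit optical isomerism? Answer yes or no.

An octahedron has six vertices in three trans pairs; every non-trans pair is cis.
Each phen is bidentate and must span two cis positions.
Only one geometric arrangement is possible; it has no improper symmetry element, so it exists as a pair of enantiomers (2 stereoisomers).

yes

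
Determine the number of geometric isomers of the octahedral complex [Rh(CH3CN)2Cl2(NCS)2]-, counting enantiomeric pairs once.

An octahedron has six vertices in three trans pairs; every non-trans pair is cis.
Systematic placement gives 5 geometric isomers: CH3CN trans, Cl trans, NCS trans; CH3CN trans, Cl cis, NCS cis; CH3CN cis, Cl cis, NCS trans; CH3CN cis, Cl cis, NCS cis (chiral); CH3CN cis, Cl trans, NCS cis.

5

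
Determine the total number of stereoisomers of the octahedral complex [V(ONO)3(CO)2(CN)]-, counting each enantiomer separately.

The distinct arrangements are (3 in all): ONO mer, CO cis; ONO mer, CO trans; ONO fac, CO cis.
Each arrangement has an internal mirror plane or centre of symmetry, so none is chiral.

3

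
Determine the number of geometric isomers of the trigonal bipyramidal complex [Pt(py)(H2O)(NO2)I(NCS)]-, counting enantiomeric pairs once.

10

A trigonal bipyramid has two axial and three equatorial sites, which are chemically inequivalent.
Placing the ligands in turn and identifying arrangements related by rotation or reflection leaves 10 distinct geometric isomers.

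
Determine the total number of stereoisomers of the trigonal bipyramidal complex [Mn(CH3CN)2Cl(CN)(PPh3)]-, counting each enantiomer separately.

10

A trigonal bipyramid has two axial and three equatorial sites, which are chemically inequivalent.
Exhaustive case analysis gives 7 geometric isomers.
Of these, 3 lack any improper symmetry element and so occur as enantiomeric pairs, giving 7 + 3 = 10 stereoisomers in total.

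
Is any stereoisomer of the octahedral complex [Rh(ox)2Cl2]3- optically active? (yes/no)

yes

Each ox is bidentate and must span two cis positions.
The distinct arrangements are (2 in all): Cl trans; Cl cis (chiral).
One of these lacks any improper symmetry element and so occurs as an enantiomeric pair, giving 2 + 1 = 3 stereoisomers in total.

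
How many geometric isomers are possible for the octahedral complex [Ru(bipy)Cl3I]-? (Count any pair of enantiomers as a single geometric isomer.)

Each bipy is bidentate and must span two cis positions.
Working through the distinct placements yields 2 geometric isomers: Cl mer; Cl fac.

2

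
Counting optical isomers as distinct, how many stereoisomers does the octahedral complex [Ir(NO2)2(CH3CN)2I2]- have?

The six octahedral sites form three mutually perpendicular trans pairs.
Systematic placement gives 5 geometric isomers: NO2 trans, CH3CN trans, I trans; NO2 cis, CH3CN trans, I cis; NO2 trans, CH3CN cis, I cis; NO2 cis, CH3CN cis, I cis (chiral); NO2 cis, CH3CN cis, I trans.
One of these lacks any improper symmetry element and so occurs as an enantiomeric pair, giving 5 + 1 = 6 stereoisomers in total.

6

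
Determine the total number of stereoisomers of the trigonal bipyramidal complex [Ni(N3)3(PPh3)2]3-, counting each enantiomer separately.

3

A trigonal bipyramid has two axial and three equatorial sites, which are chemically inequivalent.
Working through the distinct placements yields 3 geometric isomers: PPh3 both equatorial; PPh3 one axial, one equatorial; PPh3 both axial.
Each arrangement has an internal mirror plane or centre of symmetry, so none is chiral.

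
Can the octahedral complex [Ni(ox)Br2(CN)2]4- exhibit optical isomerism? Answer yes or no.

In an octahedral complex each vertex has one trans partner and four cis neighbours.
Each ox is bidentate and must span two cis positions.
There are 3 geometric isomers: Br trans, CN cis; Br cis, CN cis (chiral); Br cis, CN trans.
One of these lacks any improper symmetry element and so occurs as an enantiomeric pair, giving 3 + 1 = 4 stereoisomers in total.

yes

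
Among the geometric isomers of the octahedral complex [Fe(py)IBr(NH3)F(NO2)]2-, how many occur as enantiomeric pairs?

Exhaustive case analysis gives 15 geometric isomers.
Of these, 15 lack any improper symmetry element and so occur as enantiomeric pairs, giving 15 + 15 = 30 stereoisomers in total.

15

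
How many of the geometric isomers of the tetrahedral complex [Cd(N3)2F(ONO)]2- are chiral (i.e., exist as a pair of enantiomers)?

All four vertices of a tetrahedron are equivalent and mutually adjacent, so cis/trans isomerism cannot arise.
Only one geometric arrangement is possible.

0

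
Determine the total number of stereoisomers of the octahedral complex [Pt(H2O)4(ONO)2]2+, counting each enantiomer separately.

2

In an octahedral complex each vertex has one trans partner and four cis neighbours.
Working through the distinct placements yields 2 geometric isomers: ONO trans; ONO cis.
Each arrangement has an internal mirror plane or centre of symmetry, so none is chiral.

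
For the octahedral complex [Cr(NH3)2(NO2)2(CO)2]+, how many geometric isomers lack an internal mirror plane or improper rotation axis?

The six octahedral sites form three mutually perpendicular trans pairs.
Systematic placement gives 5 geometric isomers: NH3 trans, NO2 trans, CO trans; NH3 cis, NO2 cis, CO trans; NH3 cis, NO2 trans, CO cis; NH3 cis, NO2 cis, CO cis (chiral); NH3 trans, NO2 cis, CO cis.
One of these lacks any improper symmetry element and so occurs as an enantiomeric pair, giving 5 + 1 = 6 stereoisomers in total.

1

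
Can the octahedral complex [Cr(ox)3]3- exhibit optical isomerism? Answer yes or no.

An octahedron has six vertices in three trans pairs; every non-trans pair is cis.
Each ox is bidentate and must span two cis positions.
Only one geometric arrangement is possible; it has no improper symmetry element, so it exists as a pair of enantiomers (2 stereoisomers).

yes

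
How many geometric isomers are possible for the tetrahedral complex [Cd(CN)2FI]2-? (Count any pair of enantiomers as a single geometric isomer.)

1

Only one geometric arrangement is possible.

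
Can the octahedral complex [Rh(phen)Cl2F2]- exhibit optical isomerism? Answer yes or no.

yes

The six octahedral sites form three mutually perpendicular trans pairs.
Each phen is bidentate and must span two cis positions.
Systematic placement gives 3 geometric isomers: Cl trans, F cis; Cl cis, F cis (chiral); Cl cis, F trans.
One of these lacks any improper symmetry element and so occurs as an enantiomeric pair, giving 3 + 1 = 4 stereoisomers in total.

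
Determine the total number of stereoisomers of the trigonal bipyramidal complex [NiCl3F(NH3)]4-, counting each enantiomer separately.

4

A trigonal bipyramid has two axial and three equatorial sites, which are chemically inequivalent.
The distinct arrangements are (4 in all): F equatorial, NH3 equatorial; F axial, NH3 equatorial; F equatorial, NH3 axial; F axial, NH3 axial.
Each arrangement has an internal mirror plane or centre of symmetry, so none is chiral.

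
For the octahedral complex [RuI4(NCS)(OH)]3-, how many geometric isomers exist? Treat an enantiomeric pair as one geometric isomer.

The distinct arrangements are (2 in all): NCS and OH mutually trans; NCS and OH mutually cis.

2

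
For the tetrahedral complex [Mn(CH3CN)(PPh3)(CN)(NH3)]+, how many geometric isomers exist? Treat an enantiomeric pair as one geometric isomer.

All four vertices of a tetrahedron are equivalent and mutually adjacent, so cis/trans isomerism cannot arise.
Only one geometric arrangement is possible; it has no improper symmetry element, so it exists as a pair of enantiomers (2 stereoisomers).

1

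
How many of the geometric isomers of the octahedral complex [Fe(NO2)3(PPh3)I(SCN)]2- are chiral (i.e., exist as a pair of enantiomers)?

In an octahedral complex each vertex has one trans partner and four cis neighbours.
There are 4 geometric isomers: NO2 mer (3 arrangements); NO2 fac (chiral).
One of these lacks any improper symmetry element and so occurs as an enantiomeric pair, giving 4 + 1 = 5 stereoisomers in total.

1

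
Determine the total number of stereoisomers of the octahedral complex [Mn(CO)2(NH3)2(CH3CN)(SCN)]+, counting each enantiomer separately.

Working through the distinct placements yields 6 geometric isomers: CO cis, NH3 cis (3 arrangements, 2 chiral); CO cis, NH3 trans; CO trans, NH3 cis; CO trans, NH3 trans.
Of these, 2 lack any improper symmetry element and so occur as enantiomeric pairs, giving 6 + 2 = 8 stereoisomers in total.

8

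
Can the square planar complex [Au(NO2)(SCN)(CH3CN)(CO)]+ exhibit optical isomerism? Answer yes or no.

no

In a square planar complex each vertex has one trans partner and two cis neighbours.
Working through the distinct placements yields 3 geometric isomers: (CH3CN/NO2 trans, CO/SCN trans); (CH3CN/SCN trans, CO/NO2 trans); (CH3CN/CO trans, NO2/SCN trans).
Each arrangement has an internal mirror plane or centre of symmetry, so none is chiral.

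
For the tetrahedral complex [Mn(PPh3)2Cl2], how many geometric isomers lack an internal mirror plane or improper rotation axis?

All four vertices of a tetrahedron are equivalent and mutually adjacent, so cis/trans isomerism cannot arise.
Only one geometric arrangement is possible.

0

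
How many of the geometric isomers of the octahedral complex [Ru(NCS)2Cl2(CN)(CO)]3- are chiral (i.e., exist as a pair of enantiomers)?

There are 6 geometric isomers: NCS trans, Cl trans; NCS cis, Cl cis (3 arrangements, 2 chiral); NCS trans, Cl cis; NCS cis, Cl trans.
Of these, 2 lack any improper symmetry element and so occur as enantiomeric pairs, giving 6 + 2 = 8 stereoisomers in total.

2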